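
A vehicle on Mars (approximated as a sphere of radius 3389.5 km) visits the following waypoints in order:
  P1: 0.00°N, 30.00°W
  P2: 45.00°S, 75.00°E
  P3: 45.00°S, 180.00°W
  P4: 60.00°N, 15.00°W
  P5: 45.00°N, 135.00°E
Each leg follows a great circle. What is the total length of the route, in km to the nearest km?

23870 km

Leg P1→P2: central angle 1.7548 rad, distance 5948.1 km.
Leg P2→P3: central angle 1.1912 rad, distance 4037.4 km.
Leg P3→P4: central angle 2.8367 rad, distance 9615.0 km.
Leg P4→P5: central angle 1.2596 rad, distance 4269.5 km.
Total: 5948.1 + 4037.4 + 9615.0 + 4269.5 ≈ 23870 km.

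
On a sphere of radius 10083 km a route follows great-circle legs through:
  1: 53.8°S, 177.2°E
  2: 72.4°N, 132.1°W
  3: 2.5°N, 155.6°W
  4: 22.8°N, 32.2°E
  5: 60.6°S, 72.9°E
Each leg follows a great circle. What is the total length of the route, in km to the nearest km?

78433 km

Leg 1→2: central angle 2.2864 rad, distance 23053.8 km.
Leg 2→3: central angle 1.2465 rad, distance 12568.9 km.
Leg 3→4: central angle 2.6805 rad, distance 27027.4 km.
Leg 4→5: central angle 1.5653 rad, distance 15783.1 km.
Total: 23053.8 + 12568.9 + 27027.4 + 15783.1 ≈ 78433 km.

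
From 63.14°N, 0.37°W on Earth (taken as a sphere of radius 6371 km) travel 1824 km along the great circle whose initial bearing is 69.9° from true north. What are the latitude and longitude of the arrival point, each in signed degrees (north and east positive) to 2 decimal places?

Angular distance δ = d/R = 1824/6371 = 0.28630 rad; initial bearing θ = 1.2200 rad.
sin φ₂ = sin φ₁ cos δ + cos φ₁ sin δ cos θ = (0.8921)(0.9593) + (0.4518)(0.2824)(0.3437) = 0.8996, so φ₂ = 64.11°.
Δλ = atan2(sin θ sin δ cos φ₁, cos δ − sin φ₁ sin φ₂) = atan2(0.1198, 0.1567) = 37.402°.
λ₂ = -0.370° + 37.402° = 37.03°.

64.11°, 37.03°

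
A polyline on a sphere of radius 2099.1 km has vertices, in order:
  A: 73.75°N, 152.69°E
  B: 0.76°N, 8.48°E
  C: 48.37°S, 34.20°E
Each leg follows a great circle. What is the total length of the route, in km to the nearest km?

Leg A→B: central angle 1.7867 rad, distance 3750.5 km.
Leg B→C: central angle 0.9416 rad, distance 1976.4 km.
Total: 3750.5 + 1976.4 ≈ 5727 km.

5727 km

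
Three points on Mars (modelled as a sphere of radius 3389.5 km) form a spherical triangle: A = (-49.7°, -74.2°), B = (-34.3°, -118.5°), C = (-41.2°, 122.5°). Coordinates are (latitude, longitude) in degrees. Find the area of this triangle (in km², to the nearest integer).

Side lengths (central angles): a = 1.5009, b = 1.5346, c = 0.6229 rad; semiperimeter s = 1.8292.
By l'Huilier's theorem, tan(E/4) = √[tan(s/2) tan((s−a)/2) tan((s−b)/2) tan((s−c)/2)], giving spherical excess E = 0.5888 rad.
Area = E·R² = 0.5888 × (3389.5)² ≈ 6764253 km².

6764253 km²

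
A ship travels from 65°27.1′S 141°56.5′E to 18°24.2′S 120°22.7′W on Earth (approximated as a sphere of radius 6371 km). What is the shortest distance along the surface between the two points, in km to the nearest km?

Let φ₁ = -1.1423 rad, φ₂ = -0.3212 rad, and Δλ = 1.7048 rad.
cos c = sin φ₁ sin φ₂ + cos φ₁ cos φ₂ cos Δλ = (-0.9096)(-0.3157) + (0.4155)(0.9489)(-0.1336) = 0.23449,
so c = arccos(0.23449) = 1.33411 rad.
Distance = R·c = 6371 × 1.3341 ≈ 8500 km.

8500 km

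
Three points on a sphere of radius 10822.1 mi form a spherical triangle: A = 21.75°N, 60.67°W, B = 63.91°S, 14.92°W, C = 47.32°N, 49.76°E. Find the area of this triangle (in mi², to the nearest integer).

Side lengths (central angles): a = 2.1326, b = 1.5181, c = 1.6186 rad; semiperimeter s = 2.6347.
By l'Huilier's theorem, tan(E/4) = √[tan(s/2) tan((s−a)/2) tan((s−b)/2) tan((s−c)/2)], giving spherical excess E = 2.1224 rad.
Area = E·R² = 2.1224 × (10822.1)² ≈ 248575176 mi².

248575176 mi²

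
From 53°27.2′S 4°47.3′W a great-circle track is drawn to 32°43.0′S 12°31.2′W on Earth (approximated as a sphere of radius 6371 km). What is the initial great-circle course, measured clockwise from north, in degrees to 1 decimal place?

342.0°

Δλ = -7.732° = -0.1349 rad.
y = sin Δλ · cos φ₂ = (-0.1345)(0.8414) = -0.1132
x = cos φ₁ sin φ₂ − sin φ₁ cos φ₂ cos Δλ = (0.5955)(-0.5405) − (-0.8034)(0.8414)(0.9909) = 0.3479
θ = atan2(y, x) = -18.02°; adding 360° gives 342.0°.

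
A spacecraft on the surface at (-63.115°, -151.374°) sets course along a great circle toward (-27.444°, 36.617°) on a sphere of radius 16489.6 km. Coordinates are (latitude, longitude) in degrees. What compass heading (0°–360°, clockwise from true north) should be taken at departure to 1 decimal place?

Δλ = -172.009° = -3.0021 rad.
y = sin Δλ · cos φ₂ = (-0.1390)(0.8875) = -0.1234
x = cos φ₁ sin φ₂ − sin φ₁ cos φ₂ cos Δλ = (0.4522)(-0.4609) − (-0.8919)(0.8875)(-0.9903) = -0.9923
θ = atan2(y, x) = -172.91°; adding 360° gives 187.1°.

187.1°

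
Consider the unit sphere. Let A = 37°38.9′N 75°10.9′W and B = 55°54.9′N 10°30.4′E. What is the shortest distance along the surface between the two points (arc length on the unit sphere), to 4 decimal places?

In radians: φ₁ = 0.6571, φ₂ = 0.9759, Δλ = 85.688° = 1.4955 rad.
cos c = sin φ₁ sin φ₂ + cos φ₁ cos φ₂ cos Δλ = (0.6108)(0.8282) + (0.7918)(0.5604)(0.0752) = 0.53924,
so c = arccos(0.53924) = 1.00126 rad.
On the unit sphere the arc length equals the central angle: 1.0013.

1.0013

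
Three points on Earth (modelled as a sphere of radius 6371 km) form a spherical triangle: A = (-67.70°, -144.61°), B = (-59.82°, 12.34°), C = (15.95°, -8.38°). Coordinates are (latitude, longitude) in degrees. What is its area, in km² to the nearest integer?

23693761 km²

Side lengths (central angles): a = 1.3546, b = 2.1150, c = 0.8966 rad; semiperimeter s = 2.1831.
By l'Huilier's theorem, tan(E/4) = √[tan(s/2) tan((s−a)/2) tan((s−b)/2) tan((s−c)/2)], giving spherical excess E = 0.5837 rad.
Area = E·R² = 0.5837 × (6371)² ≈ 23693761 km².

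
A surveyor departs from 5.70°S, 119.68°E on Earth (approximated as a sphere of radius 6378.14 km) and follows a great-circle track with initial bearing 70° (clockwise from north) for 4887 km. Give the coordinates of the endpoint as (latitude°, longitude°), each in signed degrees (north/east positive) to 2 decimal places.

9.46°, 161.02°

Angular distance δ = d/R = 4887/6378.14 = 0.76621 rad; initial bearing θ = 1.2217 rad.
sin φ₂ = sin φ₁ cos δ + cos φ₁ sin δ cos θ = (-0.0993)(0.7205) + (0.9951)(0.6934)(0.3420) = 0.1644, so φ₂ = 9.46°.
Δλ = atan2(sin θ sin δ cos φ₁, cos δ − sin φ₁ sin φ₂) = atan2(0.6484, 0.7369) = 41.344°.
λ₂ = 119.680° + 41.344° = 161.02°.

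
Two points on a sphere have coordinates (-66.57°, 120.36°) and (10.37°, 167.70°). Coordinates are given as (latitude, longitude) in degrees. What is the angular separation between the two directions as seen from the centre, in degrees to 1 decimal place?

84.3°

In radians: φ₁ = -1.1619, φ₂ = 0.1810, Δλ = 47.340° = 0.8262 rad.
cos c = sin φ₁ sin φ₂ + cos φ₁ cos φ₂ cos Δλ = (-0.9175)(0.1800) + (0.3976)(0.9837)(0.6776) = 0.09989,
so c = arccos(0.09989) = 1.47074 rad.
So the angular separation is 84.3°.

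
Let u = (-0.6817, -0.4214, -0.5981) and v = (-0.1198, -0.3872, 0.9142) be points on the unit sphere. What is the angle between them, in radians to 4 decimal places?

u·v = -0.3019; |u| = 1.0000, |v| = 1.0000.
cos θ = (u·v)/(|u||v|) = -0.3019, so θ = 1.8775 rad.

1.8775 rad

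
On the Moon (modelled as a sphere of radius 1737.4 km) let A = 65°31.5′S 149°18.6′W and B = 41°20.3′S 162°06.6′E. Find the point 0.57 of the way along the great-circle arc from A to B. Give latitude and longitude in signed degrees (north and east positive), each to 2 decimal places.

The central angle between A and B is δ = 0.6318 rad.
With f = 0.57, the slerp weights are sin((1−f)δ)/sin δ = 0.4544 and sin(fδ)/sin δ = 0.5967.
Weighted sum of the unit vectors: (0.4544)·(-0.3563,-0.2115,-0.9101) + (0.5967)·(-0.7145,0.2306,-0.6605) = (-0.5882, 0.0415, -0.8076).
Converting back: φ = atan2(z, √(x²+y²)) = -53.87°, λ = atan2(y, x) = 175.96°.

-53.87°, 175.96°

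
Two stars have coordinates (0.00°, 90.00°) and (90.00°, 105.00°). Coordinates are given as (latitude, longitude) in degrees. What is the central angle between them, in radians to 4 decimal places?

With latitudes φ₁ = 0.000°, φ₂ = 90.000° and longitude difference Δλ = 15.000°:
cos c = sin φ₁ sin φ₂ + cos φ₁ cos φ₂ cos Δλ = (0.0000)(1.0000) + (1.0000)(0.0000)(0.9659) = 0.00000,
so c = arccos(0.00000) = 1.57080 rad.
So the angular separation is 1.5708 rad.

1.5708 rad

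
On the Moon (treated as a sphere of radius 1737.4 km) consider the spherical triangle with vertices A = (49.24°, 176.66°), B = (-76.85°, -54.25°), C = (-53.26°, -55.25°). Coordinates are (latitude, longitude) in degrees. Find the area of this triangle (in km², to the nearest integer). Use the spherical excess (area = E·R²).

4304088 km²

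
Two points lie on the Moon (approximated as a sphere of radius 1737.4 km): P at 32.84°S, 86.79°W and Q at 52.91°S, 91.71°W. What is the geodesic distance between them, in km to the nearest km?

618 km

Let φ₁ = -0.5732 rad, φ₂ = -0.9235 rad, and Δλ = -0.0859 rad.
Haversine: a = sin²(Δφ/2) + cos φ₁ cos φ₂ sin²(Δλ/2) = 0.0304 + (0.8402)(0.6031)(0.0018) = 0.03130.
Central angle c = 2·arcsin(√a) = 0.35569 rad.
Distance = R·c = 1737.4 × 0.3557 ≈ 618 km.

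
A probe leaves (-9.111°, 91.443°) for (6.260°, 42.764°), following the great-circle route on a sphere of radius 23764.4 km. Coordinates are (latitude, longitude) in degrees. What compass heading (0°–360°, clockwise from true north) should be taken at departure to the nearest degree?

Δλ = -48.679° = -0.8496 rad.
y = sin Δλ · cos φ₂ = (-0.7510)(0.9940) = -0.7465
x = cos φ₁ sin φ₂ − sin φ₁ cos φ₂ cos Δλ = (0.9874)(0.1090) − (-0.1583)(0.9940)(0.6603) = 0.2116
θ = atan2(y, x) = -74.18°; adding 360° gives 286°.

286°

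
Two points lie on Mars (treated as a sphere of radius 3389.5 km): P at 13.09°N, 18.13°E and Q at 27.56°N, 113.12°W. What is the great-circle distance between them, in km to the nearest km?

6962 km

In radians: φ₁ = 0.2285, φ₂ = 0.4810, Δλ = -131.250° = -2.2907 rad.
cos c = sin φ₁ sin φ₂ + cos φ₁ cos φ₂ cos Δλ = (0.2265)(0.4627) + (0.9740)(0.8865)(-0.6593) = -0.46455,
so c = arccos(-0.46455) = 2.05392 rad.
Distance = R·c = 3389.5 × 2.0539 ≈ 6962 km.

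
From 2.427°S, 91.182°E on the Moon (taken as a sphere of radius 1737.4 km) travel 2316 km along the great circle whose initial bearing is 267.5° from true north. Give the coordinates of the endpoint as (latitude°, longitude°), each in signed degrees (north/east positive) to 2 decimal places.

Angular distance δ = d/R = 2316/1737.4 = 1.33303 rad; initial bearing θ = 4.6688 rad.
sin φ₂ = sin φ₁ cos δ + cos φ₁ sin δ cos θ = (-0.0423)(0.2355) + (0.9991)(0.9719)(-0.0436) = -0.0523, so φ₂ = -3.00°.
Δλ = atan2(sin θ sin δ cos φ₁, cos δ − sin φ₁ sin φ₂) = atan2(-0.9701, 0.2333) = -76.476°.
λ₂ = 91.182° − 76.476° = 14.71°.

-3.00°, 14.71°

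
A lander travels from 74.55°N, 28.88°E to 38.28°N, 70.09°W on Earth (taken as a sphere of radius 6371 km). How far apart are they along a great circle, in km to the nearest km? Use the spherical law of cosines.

With latitudes φ₁ = 74.550°, φ₂ = 38.280° and longitude difference Δλ = -98.970°:
cos c = sin φ₁ sin φ₂ + cos φ₁ cos φ₂ cos Δλ = (0.9639)(0.6195) + (0.2664)(0.7850)(-0.1559) = 0.56451,
so c = arccos(0.56451) = 0.97095 rad.
Distance = R·c = 6371 × 0.9710 ≈ 6186 km.

6186 km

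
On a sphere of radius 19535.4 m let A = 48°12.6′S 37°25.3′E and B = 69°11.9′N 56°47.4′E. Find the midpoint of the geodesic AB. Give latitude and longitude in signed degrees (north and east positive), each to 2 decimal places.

The central angle between A and B is δ = 2.0643 rad.
With f = 0.5, the slerp weights are sin((1−f)δ)/sin δ = 0.9747 and sin(fδ)/sin δ = 0.9747.
Weighted sum of the unit vectors: (0.9747)·(0.5292,0.4050,-0.7456) + (0.9747)·(0.1945,0.2971,0.9348) = (0.7055, 0.6843, 0.1844).
Converting back: φ = atan2(z, √(x²+y²)) = 10.63°, λ = atan2(y, x) = 44.13°.

10.63°, 44.13°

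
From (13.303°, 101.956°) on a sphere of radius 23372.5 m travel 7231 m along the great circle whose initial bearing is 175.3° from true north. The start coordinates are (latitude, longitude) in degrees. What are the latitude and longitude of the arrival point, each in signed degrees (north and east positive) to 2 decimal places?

-4.37°, 103.39°

Angular distance δ = d/R = 7231/23372.5 = 0.30938 rad; initial bearing θ = 3.0596 rad.
sin φ₂ = sin φ₁ cos δ + cos φ₁ sin δ cos θ = (0.2301)(0.9525) + (0.9732)(0.3045)(-0.9966) = -0.0761, so φ₂ = -4.37°.
Δλ = atan2(sin θ sin δ cos φ₁, cos δ − sin φ₁ sin φ₂) = atan2(0.0243, 0.9700) = 1.434°.
λ₂ = 101.956° + 1.434° = 103.39°.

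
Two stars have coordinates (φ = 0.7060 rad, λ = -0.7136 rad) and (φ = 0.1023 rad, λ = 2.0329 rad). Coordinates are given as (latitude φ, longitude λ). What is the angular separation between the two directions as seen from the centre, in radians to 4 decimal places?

With latitudes φ₁ = 40.451°, φ₂ = 5.861° and longitude difference Δλ = 157.363°:
cos c = sin φ₁ sin φ₂ + cos φ₁ cos φ₂ cos Δλ = (0.6488)(0.1021) + (0.7610)(0.9948)(-0.9230) = -0.63241,
so c = arccos(-0.63241) = 2.25546 rad.
So the angular separation is 2.2555 rad.

2.2555 rad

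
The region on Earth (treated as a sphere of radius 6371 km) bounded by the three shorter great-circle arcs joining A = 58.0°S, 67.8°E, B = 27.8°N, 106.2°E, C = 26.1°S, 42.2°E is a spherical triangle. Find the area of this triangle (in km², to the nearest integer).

23588368 km²

Side lengths (central angles): a = 1.4273, b = 0.6397, c = 1.5990 rad; semiperimeter s = 1.8330.
By l'Huilier's theorem, tan(E/4) = √[tan(s/2) tan((s−a)/2) tan((s−b)/2) tan((s−c)/2)], giving spherical excess E = 0.5811 rad.
Area = E·R² = 0.5811 × (6371)² ≈ 23588368 km².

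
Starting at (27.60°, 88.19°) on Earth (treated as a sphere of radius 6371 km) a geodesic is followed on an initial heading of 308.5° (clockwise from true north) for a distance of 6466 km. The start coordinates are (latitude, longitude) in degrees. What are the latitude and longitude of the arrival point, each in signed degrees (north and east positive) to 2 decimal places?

45.49°, 16.71°

Angular distance δ = d/R = 6466/6371 = 1.01491 rad; initial bearing θ = 5.3843 rad.
sin φ₂ = sin φ₁ cos δ + cos φ₁ sin δ cos θ = (0.4633)(0.5277) + (0.8862)(0.8494)(0.6225) = 0.7131, so φ₂ = 45.49°.
Δλ = atan2(sin θ sin δ cos φ₁, cos δ − sin φ₁ sin φ₂) = atan2(-0.5891, 0.1973) = -71.482°.
λ₂ = 88.190° − 71.482° = 16.71°.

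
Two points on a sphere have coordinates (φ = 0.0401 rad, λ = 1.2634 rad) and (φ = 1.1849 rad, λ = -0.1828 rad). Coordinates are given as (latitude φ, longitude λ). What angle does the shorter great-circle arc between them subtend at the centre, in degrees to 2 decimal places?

With latitudes φ₁ = 2.298°, φ₂ = 67.890° and longitude difference Δλ = -82.861°:
Haversine: a = sin²(Δφ/2) + cos φ₁ cos φ₂ sin²(Δλ/2) = 0.2934 + (0.9992)(0.3764)(0.4379) = 0.45806.
Central angle c = 2·arcsin(√a) = 1.48682 rad.
So the angular separation is 85.19°.

85.19°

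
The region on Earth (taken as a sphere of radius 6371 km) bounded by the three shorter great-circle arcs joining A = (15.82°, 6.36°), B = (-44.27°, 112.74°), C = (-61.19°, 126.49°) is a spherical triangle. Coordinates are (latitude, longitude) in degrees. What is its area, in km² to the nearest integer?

20182719 km²

Side lengths (central angles): a = 0.3276, b = 2.0619, c = 1.9656 rad; semiperimeter s = 2.1775.
By l'Huilier's theorem, tan(E/4) = √[tan(s/2) tan((s−a)/2) tan((s−b)/2) tan((s−c)/2)], giving spherical excess E = 0.4972 rad.
Area = E·R² = 0.4972 × (6371)² ≈ 20182719 km².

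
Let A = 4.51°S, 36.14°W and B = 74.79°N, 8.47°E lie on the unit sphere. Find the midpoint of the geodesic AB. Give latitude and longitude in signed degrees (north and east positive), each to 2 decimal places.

The central angle between A and B is δ = 1.4603 rad.
With f = 0.5, the slerp weights are sin((1−f)δ)/sin δ = 0.6711 and sin(fδ)/sin δ = 0.6711.
Weighted sum of the unit vectors: (0.6711)·(0.8051,-0.5879,-0.0786) + (0.6711)·(0.2595,0.0386,0.9650) = (0.7144, -0.3686, 0.5948).
Converting back: φ = atan2(z, √(x²+y²)) = 36.50°, λ = atan2(y, x) = -27.29°.

36.50°, -27.29°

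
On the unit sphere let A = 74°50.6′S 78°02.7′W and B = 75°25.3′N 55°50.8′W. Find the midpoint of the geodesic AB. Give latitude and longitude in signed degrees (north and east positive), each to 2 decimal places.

Central angle δ = 2.6325 rad. Interpolating on the sphere with fraction f = 0.5:
P = [sin((1−f)δ)·A + sin(fδ)·B] / sin δ = 1.9858·A + 1.9858·B in Cartesian coordinates,
giving P = (0.3882, -0.9216, 0.0051), i.e. latitude 0.29°, longitude -67.16°.

0.29°, -67.16°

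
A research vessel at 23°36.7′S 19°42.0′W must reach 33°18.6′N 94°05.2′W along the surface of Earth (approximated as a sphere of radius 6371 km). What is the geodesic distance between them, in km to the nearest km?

10096 km

With latitudes φ₁ = -23.612°, φ₂ = 33.310° and longitude difference Δλ = -74.387°:
cos c = sin φ₁ sin φ₂ + cos φ₁ cos φ₂ cos Δλ = (-0.4005)(0.5492) + (0.9163)(0.8357)(0.2691) = -0.01387,
so c = arccos(-0.01387) = 1.58466 rad.
Distance = R·c = 6371 × 1.5847 ≈ 10096 km.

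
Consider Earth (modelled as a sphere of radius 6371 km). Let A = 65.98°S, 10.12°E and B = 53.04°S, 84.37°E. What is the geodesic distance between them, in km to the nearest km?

4139 km

Let φ₁ = -1.1516 rad, φ₂ = -0.9257 rad, and Δλ = 1.2959 rad.
Haversine: a = sin²(Δφ/2) + cos φ₁ cos φ₂ sin²(Δλ/2) = 0.0127 + (0.4071)(0.6013)(0.3643) = 0.10185.
Central angle c = 2·arcsin(√a) = 0.64965 rad.
Distance = R·c = 6371 × 0.6497 ≈ 4139 km.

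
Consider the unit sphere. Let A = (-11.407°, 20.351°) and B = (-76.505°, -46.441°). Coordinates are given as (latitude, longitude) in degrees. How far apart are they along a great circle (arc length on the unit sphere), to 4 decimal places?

1.2844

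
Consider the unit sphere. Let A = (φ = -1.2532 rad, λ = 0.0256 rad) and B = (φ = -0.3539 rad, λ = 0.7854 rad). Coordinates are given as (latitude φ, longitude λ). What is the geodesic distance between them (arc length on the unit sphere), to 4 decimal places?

0.9985

In radians: φ₁ = -1.2532, φ₂ = -0.3539, Δλ = 43.533° = 0.7598 rad.
cos c = sin φ₁ sin φ₂ + cos φ₁ cos φ₂ cos Δλ = (-0.9500)(-0.3466) + (0.3123)(0.9380)(0.7250) = 0.54159,
so c = arccos(0.54159) = 0.99846 rad.
On the unit sphere the arc length equals the central angle: 0.9985.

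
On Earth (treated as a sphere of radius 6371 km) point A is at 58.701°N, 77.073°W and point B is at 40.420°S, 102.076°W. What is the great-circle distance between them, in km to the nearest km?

11262 km

In radians: φ₁ = 1.0245, φ₂ = -0.7055, Δλ = -25.003° = -0.4364 rad.
cos c = sin φ₁ sin φ₂ + cos φ₁ cos φ₂ cos Δλ = (0.8545)(-0.6484) + (0.5195)(0.7613)(0.9063) = -0.19558,
so c = arccos(-0.19558) = 1.76765 rad.
Distance = R·c = 6371 × 1.7676 ≈ 11262 km.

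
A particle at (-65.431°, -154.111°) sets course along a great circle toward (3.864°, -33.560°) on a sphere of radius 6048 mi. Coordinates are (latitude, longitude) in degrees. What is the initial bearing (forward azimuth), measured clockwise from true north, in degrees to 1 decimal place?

With φ₁ = -1.1420, φ₂ = 0.0674, Δλ = 2.1040 rad, the forward-azimuth formula gives
θ = atan2( sin Δλ cos φ₂ , cos φ₁ sin φ₂ − sin φ₁ cos φ₂ cos Δλ ) = atan2(0.8592, -0.4332) = 116.76°.
So the initial bearing is 116.8°.

116.8°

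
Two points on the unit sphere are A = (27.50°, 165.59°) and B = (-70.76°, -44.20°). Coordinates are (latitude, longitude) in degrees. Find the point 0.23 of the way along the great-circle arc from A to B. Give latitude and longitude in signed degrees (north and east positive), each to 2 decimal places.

The central angle between A and B is δ = 2.3318 rad.
With f = 0.23, the slerp weights are sin((1−f)δ)/sin δ = 1.3462 and sin(fδ)/sin δ = 0.7056.
Weighted sum of the unit vectors: (1.3462)·(-0.8591,0.2207,0.4617) + (0.7056)·(0.2362,-0.2297,-0.9441) = (-0.9898, 0.1351, -0.0446).
Converting back: φ = atan2(z, √(x²+y²)) = -2.55°, λ = atan2(y, x) = 172.23°.

-2.55°, 172.23°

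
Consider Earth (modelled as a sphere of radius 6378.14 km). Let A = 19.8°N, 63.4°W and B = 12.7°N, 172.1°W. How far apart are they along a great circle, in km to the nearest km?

In radians: φ₁ = 0.3456, φ₂ = 0.2217, Δλ = -108.700° = -1.8972 rad.
cos c = sin φ₁ sin φ₂ + cos φ₁ cos φ₂ cos Δλ = (0.3387)(0.2198) + (0.9409)(0.9755)(-0.3206) = -0.21981,
so c = arccos(-0.21981) = 1.79241 rad.
Distance = R·c = 6378.14 × 1.7924 ≈ 11432 km.

11432 km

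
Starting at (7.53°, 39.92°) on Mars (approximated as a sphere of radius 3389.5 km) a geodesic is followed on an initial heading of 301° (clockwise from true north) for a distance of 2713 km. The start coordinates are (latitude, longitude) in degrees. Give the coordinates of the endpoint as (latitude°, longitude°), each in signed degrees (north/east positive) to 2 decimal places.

27.24°, -3.86°

Angular distance δ = d/R = 2713/3389.5 = 0.80041 rad; initial bearing θ = 5.2534 rad.
sin φ₂ = sin φ₁ cos δ + cos φ₁ sin δ cos θ = (0.1310)(0.6964) + (0.9914)(0.7176)(0.5150) = 0.4577, so φ₂ = 27.24°.
Δλ = atan2(sin θ sin δ cos φ₁, cos δ − sin φ₁ sin φ₂) = atan2(-0.6098, 0.6364) = -43.777°.
λ₂ = 39.920° − 43.777° = -3.86°.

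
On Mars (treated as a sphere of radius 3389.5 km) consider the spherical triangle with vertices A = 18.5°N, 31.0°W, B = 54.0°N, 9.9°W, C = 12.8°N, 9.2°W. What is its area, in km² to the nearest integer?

Side lengths (central angles): a = 0.7191, b = 0.3793, c = 0.6813 rad; semiperimeter s = 0.8899.
By l'Huilier's theorem, tan(E/4) = √[tan(s/2) tan((s−a)/2) tan((s−b)/2) tan((s−c)/2)], giving spherical excess E = 0.1335 rad.
Area = E·R² = 0.1335 × (3389.5)² ≈ 1533677 km².

1533677 km²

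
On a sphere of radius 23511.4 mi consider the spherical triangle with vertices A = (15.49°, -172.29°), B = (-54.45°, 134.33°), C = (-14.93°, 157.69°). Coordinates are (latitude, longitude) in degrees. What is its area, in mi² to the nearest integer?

87106264 mi²

Side lengths (central angles): a = 0.7592, b = 0.7415, c = 1.4536 rad; semiperimeter s = 1.4772.
By l'Huilier's theorem, tan(E/4) = √[tan(s/2) tan((s−a)/2) tan((s−b)/2) tan((s−c)/2)], giving spherical excess E = 0.1576 rad.
Area = E·R² = 0.1576 × (23511.4)² ≈ 87106264 mi².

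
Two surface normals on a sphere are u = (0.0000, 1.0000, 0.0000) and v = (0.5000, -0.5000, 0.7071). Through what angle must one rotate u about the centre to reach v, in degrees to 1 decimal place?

u·v = -0.5000; |u| = 1.0000, |v| = 1.0000.
cos θ = (u·v)/(|u||v|) = -0.5000, so θ = 120.0°.

120.0°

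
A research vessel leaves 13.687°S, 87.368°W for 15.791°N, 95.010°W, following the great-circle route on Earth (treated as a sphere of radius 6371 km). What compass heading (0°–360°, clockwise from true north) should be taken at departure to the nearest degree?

345°

Δλ = -7.642° = -0.1334 rad.
y = sin Δλ · cos φ₂ = (-0.1330)(0.9623) = -0.1280
x = cos φ₁ sin φ₂ − sin φ₁ cos φ₂ cos Δλ = (0.9716)(0.2721) − (-0.2366)(0.9623)(0.9911) = 0.4901
θ = atan2(y, x) = -14.63°; adding 360° gives 345°.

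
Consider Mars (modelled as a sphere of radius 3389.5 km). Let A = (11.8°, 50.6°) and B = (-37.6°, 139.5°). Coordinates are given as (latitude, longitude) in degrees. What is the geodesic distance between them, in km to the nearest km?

Let φ₁ = 0.2059 rad, φ₂ = -0.6562 rad, and Δλ = 1.5516 rad.
cos c = sin φ₁ sin φ₂ + cos φ₁ cos φ₂ cos Δλ = (0.2045)(-0.6101) + (0.9789)(0.7923)(0.0192) = -0.10988,
so c = arccos(-0.10988) = 1.68090 rad.
Distance = R·c = 3389.5 × 1.6809 ≈ 5697 km.

5697 km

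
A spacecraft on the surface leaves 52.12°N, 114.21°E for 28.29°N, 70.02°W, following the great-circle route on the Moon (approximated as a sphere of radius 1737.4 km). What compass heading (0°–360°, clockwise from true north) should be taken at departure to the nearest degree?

4°

With φ₁ = 0.9097, φ₂ = 0.4938, Δλ = 3.0678 rad, the forward-azimuth formula gives
θ = atan2( sin Δλ cos φ₂ , cos φ₁ sin φ₂ − sin φ₁ cos φ₂ cos Δλ ) = atan2(0.0650, 0.9841) = 3.78°.
So the initial bearing is 4°.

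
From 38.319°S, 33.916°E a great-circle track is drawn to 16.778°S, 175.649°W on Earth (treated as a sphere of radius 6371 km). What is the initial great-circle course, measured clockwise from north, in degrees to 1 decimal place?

147.5°

With φ₁ = -0.6688, φ₂ = -0.2928, Δλ = 2.6256 rad, the forward-azimuth formula gives
θ = atan2( sin Δλ cos φ₂ , cos φ₁ sin φ₂ − sin φ₁ cos φ₂ cos Δλ ) = atan2(0.4724, -0.7428) = 147.55°.
So the initial bearing is 147.5°.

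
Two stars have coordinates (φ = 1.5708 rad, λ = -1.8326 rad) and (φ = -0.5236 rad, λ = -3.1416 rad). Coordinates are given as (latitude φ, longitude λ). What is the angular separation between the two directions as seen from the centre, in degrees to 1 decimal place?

120.0°

Let φ₁ = 1.5708 rad, φ₂ = -0.5236 rad, and Δλ = -1.3090 rad.
cos c = sin φ₁ sin φ₂ + cos φ₁ cos φ₂ cos Δλ = (1.0000)(-0.5000) + (-0.0000)(0.8660)(0.2588) = -0.50000,
so c = arccos(-0.50000) = 2.09440 rad.
So the angular separation is 120.0°.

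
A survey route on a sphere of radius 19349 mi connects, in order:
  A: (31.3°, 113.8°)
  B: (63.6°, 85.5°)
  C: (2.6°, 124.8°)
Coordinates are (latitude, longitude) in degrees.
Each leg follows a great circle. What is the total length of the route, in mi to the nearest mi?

Leg A→B: central angle 0.6437 rad, distance 12455.9 mi.
Leg B→C: central angle 1.1763 rad, distance 22760.0 mi.
Total: 12455.9 + 22760.0 ≈ 35216 mi.

35216 mi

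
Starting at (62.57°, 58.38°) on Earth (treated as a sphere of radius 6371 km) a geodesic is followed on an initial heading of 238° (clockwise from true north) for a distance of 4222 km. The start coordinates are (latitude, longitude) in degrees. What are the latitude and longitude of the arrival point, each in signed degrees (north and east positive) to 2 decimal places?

33.33°, 19.73°

Angular distance δ = d/R = 4222/6371 = 0.66269 rad; initial bearing θ = 4.1539 rad.
sin φ₂ = sin φ₁ cos δ + cos φ₁ sin δ cos θ = (0.8876)(0.7883) + (0.4607)(0.6152)(-0.5299) = 0.5495, so φ₂ = 33.33°.
Δλ = atan2(sin θ sin δ cos φ₁, cos δ − sin φ₁ sin φ₂) = atan2(-0.2404, 0.3006) = -38.645°.
λ₂ = 58.380° − 38.645° = 19.73°.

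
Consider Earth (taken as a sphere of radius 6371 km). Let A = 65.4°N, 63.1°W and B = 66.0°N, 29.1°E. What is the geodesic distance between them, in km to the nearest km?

Let φ₁ = 1.1414 rad, φ₂ = 1.1519 rad, and Δλ = 1.6092 rad.
Haversine: a = sin²(Δφ/2) + cos φ₁ cos φ₂ sin²(Δλ/2) = 0.0000 + (0.4163)(0.4067)(0.5192) = 0.08794.
Central angle c = 2·arcsin(√a) = 0.60213 rad.
Distance = R·c = 6371 × 0.6021 ≈ 3836 km.

3836 km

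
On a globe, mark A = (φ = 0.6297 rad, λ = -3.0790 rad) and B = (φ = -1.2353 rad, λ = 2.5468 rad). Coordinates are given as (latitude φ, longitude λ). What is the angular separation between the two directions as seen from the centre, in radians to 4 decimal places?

With latitudes φ₁ = 36.079°, φ₂ = -70.777° and longitude difference Δλ = -37.665°:
Haversine: a = sin²(Δφ/2) + cos φ₁ cos φ₂ sin²(Δλ/2) = 0.6450 + (0.8082)(0.3292)(0.1042) = 0.67272.
Central angle c = 2·arcsin(√a) = 1.92350 rad.
So the angular separation is 1.9235 rad.

1.9235 rad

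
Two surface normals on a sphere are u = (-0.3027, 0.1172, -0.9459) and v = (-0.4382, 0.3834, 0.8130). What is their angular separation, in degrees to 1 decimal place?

u·v = -0.5914; |u| = 1.0000, |v| = 1.0000.
cos θ = (u·v)/(|u||v|) = -0.5914, so θ = 126.3°.

126.3°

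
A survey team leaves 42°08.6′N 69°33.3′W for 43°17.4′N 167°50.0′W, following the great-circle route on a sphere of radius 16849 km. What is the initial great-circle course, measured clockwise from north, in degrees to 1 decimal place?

With φ₁ = 0.7355, φ₂ = 0.7556, Δλ = -1.7153 rad, the forward-azimuth formula gives
θ = atan2( sin Δλ cos φ₂ , cos φ₁ sin φ₂ − sin φ₁ cos φ₂ cos Δλ ) = atan2(-0.7203, 0.5787) = -51.22°.
Adding 360° brings this into [0°, 360°): 308.8°.

308.8°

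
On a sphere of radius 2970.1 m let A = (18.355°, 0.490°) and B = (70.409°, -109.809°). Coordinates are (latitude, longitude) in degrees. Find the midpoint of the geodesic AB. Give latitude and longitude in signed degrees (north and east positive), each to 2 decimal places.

54.69°, -20.20°

Central angle δ = 1.3834 rad. Interpolating on the sphere with fraction f = 0.5:
P = [sin((1−f)δ)·A + sin(fδ)·B] / sin δ = 0.6492·A + 0.6492·B in Cartesian coordinates,
giving P = (0.5424, -0.1995, 0.8161), i.e. latitude 54.69°, longitude -20.20°.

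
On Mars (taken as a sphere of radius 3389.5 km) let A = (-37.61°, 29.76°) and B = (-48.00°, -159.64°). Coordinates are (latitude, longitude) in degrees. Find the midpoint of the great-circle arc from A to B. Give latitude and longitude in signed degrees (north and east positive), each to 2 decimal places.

-82.78°, 69.37°

The central angle between A and B is δ = 1.6403 rad.
With f = 0.5, the slerp weights are sin((1−f)δ)/sin δ = 0.7330 and sin(fδ)/sin δ = 0.7330.
Weighted sum of the unit vectors: (0.7330)·(0.6877,0.3932,-0.6103) + (0.7330)·(-0.6273,-0.2328,-0.7431) = (0.0443, 0.1176, -0.9921).
Converting back: φ = atan2(z, √(x²+y²)) = -82.78°, λ = atan2(y, x) = 69.37°.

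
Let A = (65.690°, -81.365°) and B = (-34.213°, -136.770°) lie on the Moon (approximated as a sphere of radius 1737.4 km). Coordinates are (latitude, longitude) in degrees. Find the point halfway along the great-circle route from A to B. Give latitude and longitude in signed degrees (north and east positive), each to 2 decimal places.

The central angle between A and B is δ = 1.8956 rad.
With f = 0.5, the slerp weights are sin((1−f)δ)/sin δ = 0.8569 and sin(fδ)/sin δ = 0.8569.
Weighted sum of the unit vectors: (0.8569)·(0.0618,-0.4070,0.9113) + (0.8569)·(-0.6025,-0.5664,-0.5623) = (-0.4634, -0.8342, 0.2991).
Converting back: φ = atan2(z, √(x²+y²)) = 17.41°, λ = atan2(y, x) = -119.05°.

17.41°, -119.05°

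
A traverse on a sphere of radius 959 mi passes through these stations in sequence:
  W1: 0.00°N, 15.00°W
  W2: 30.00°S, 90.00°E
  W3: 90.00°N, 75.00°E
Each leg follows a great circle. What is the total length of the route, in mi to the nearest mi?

3732 mi

Leg W1→W2: central angle 1.7969 rad, distance 1723.2 mi.
Leg W2→W3: central angle 2.0944 rad, distance 2008.5 mi.
Total: 1723.2 + 2008.5 ≈ 3732 mi.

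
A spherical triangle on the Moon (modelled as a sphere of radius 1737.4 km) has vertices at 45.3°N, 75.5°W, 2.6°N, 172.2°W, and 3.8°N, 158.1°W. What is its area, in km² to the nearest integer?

Side lengths (central angles): a = 0.2466, b = 1.4329, c = 1.6206 rad; semiperimeter s = 1.6500.
By l'Huilier's theorem, tan(E/4) = √[tan(s/2) tan((s−a)/2) tan((s−b)/2) tan((s−c)/2)], giving spherical excess E = 0.1532 rad.
Area = E·R² = 0.1532 × (1737.4)² ≈ 462473 km².

462473 km²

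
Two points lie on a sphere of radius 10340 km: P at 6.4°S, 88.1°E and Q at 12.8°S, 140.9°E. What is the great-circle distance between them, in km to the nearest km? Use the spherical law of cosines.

9451 km

With latitudes φ₁ = -6.400°, φ₂ = -12.800° and longitude difference Δλ = 52.800°:
cos c = sin φ₁ sin φ₂ + cos φ₁ cos φ₂ cos Δλ = (-0.1115)(-0.2215) + (0.9938)(0.9751)(0.6046) = 0.61060,
so c = arccos(0.61060) = 0.91398 rad.
Distance = R·c = 10340 × 0.9140 ≈ 9451 km.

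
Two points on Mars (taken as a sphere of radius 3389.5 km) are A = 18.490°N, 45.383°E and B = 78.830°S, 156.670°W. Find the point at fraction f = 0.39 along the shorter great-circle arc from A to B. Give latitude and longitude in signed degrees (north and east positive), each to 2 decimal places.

-27.68°, 49.27°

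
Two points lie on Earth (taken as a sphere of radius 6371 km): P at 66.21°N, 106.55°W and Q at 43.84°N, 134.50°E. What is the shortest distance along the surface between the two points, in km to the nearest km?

With latitudes φ₁ = 66.210°, φ₂ = 43.840° and longitude difference Δλ = -118.950°:
Haversine: a = sin²(Δφ/2) + cos φ₁ cos φ₂ sin²(Δλ/2) = 0.0376 + (0.4034)(0.7213)(0.7420) = 0.25352.
Central angle c = 2·arcsin(√a) = 1.05531 rad.
Distance = R·c = 6371 × 1.0553 ≈ 6723 km.

6723 km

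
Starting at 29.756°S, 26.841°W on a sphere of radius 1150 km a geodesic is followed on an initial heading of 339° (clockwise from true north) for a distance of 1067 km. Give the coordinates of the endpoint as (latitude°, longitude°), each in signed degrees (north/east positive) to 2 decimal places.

20.55°, -44.68°

Angular distance δ = d/R = 1067/1150 = 0.92783 rad; initial bearing θ = 5.9167 rad.
sin φ₂ = sin φ₁ cos δ + cos φ₁ sin δ cos θ = (-0.4963)(0.5996) + (0.8681)(0.8003)(0.9336) = 0.3511, so φ₂ = 20.55°.
Δλ = atan2(sin θ sin δ cos φ₁, cos δ − sin φ₁ sin φ₂) = atan2(-0.2490, 0.7738) = -17.837°.
λ₂ = -26.841° − 17.837° = -44.68°.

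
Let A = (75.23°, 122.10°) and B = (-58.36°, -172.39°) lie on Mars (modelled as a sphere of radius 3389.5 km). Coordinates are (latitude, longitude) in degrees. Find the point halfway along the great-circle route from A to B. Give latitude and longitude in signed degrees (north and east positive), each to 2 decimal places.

The central angle between A and B is δ = 2.4462 rad.
With f = 0.5, the slerp weights are sin((1−f)δ)/sin δ = 1.4674 and sin(fδ)/sin δ = 1.4674.
Weighted sum of the unit vectors: (1.4674)·(-0.1355,0.2160,0.9670) + (1.4674)·(-0.5200,-0.0695,-0.8514) = (-0.9618, 0.2150, 0.1696).
Converting back: φ = atan2(z, √(x²+y²)) = 9.77°, λ = atan2(y, x) = 167.40°.

9.77°, 167.40°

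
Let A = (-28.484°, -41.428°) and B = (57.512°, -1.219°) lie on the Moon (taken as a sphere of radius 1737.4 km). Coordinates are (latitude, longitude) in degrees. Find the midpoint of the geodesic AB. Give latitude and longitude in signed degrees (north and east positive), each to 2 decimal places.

15.36°, -26.37°

Central angle δ = 1.6125 rad. Interpolating on the sphere with fraction f = 0.5:
P = [sin((1−f)δ)·A + sin(fδ)·B] / sin δ = 0.7223·A + 0.7223·B in Cartesian coordinates,
giving P = (0.8639, -0.4284, 0.2648), i.e. latitude 15.36°, longitude -26.37°.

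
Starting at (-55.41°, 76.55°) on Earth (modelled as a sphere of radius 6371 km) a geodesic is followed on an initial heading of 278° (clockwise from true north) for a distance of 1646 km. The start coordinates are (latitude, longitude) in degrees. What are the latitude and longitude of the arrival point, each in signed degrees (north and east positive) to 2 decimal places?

Angular distance δ = d/R = 1646/6371 = 0.25836 rad; initial bearing θ = 4.8520 rad.
sin φ₂ = sin φ₁ cos δ + cos φ₁ sin δ cos θ = (-0.8232)(0.9668) + (0.5677)(0.2555)(0.1392) = -0.7757, so φ₂ = -50.87°.
Δλ = atan2(sin θ sin δ cos φ₁, cos δ − sin φ₁ sin φ₂) = atan2(-0.1436, 0.3282) = -23.636°.
λ₂ = 76.550° − 23.636° = 52.91°.

-50.87°, 52.91°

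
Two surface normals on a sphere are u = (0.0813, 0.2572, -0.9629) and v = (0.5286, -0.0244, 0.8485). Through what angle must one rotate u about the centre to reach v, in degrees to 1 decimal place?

u·v = -0.7803; |u| = 1.0000, |v| = 1.0000.
cos θ = (u·v)/(|u||v|) = -0.7804, so θ = 141.3°.

141.3°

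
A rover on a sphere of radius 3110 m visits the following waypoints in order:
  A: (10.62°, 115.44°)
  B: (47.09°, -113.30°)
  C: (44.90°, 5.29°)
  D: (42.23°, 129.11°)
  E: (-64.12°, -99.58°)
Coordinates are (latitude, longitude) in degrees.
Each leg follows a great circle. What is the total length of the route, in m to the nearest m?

Leg A→B: central angle 1.8821 rad, distance 5853.4 m.
Leg B→C: central angle 1.2805 rad, distance 3982.4 m.
Leg C→D: central angle 1.3873 rad, distance 4314.4 m.
Leg D→E: central angle 2.5288 rad, distance 7864.6 m.
Total: 5853.4 + 3982.4 + 4314.4 + 7864.6 ≈ 22015 m.

22015 m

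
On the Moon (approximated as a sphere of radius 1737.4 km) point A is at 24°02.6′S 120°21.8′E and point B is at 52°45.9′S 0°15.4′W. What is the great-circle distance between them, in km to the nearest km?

With latitudes φ₁ = -24.043°, φ₂ = -52.765° and longitude difference Δλ = -120.620°:
cos c = sin φ₁ sin φ₂ + cos φ₁ cos φ₂ cos Δλ = (-0.4074)(-0.7962) + (0.9132)(0.6051)(-0.5093) = 0.04292,
so c = arccos(0.04292) = 1.52786 rad.
Distance = R·c = 1737.4 × 1.5279 ≈ 2655 km.

2655 km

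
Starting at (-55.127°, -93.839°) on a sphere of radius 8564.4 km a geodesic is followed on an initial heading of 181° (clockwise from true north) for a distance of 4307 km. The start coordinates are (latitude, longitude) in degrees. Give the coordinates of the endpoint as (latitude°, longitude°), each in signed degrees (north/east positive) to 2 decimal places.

-83.92°, -98.39°

Angular distance δ = d/R = 4307/8564.4 = 0.50290 rad; initial bearing θ = 3.1590 rad.
sin φ₂ = sin φ₁ cos δ + cos φ₁ sin δ cos θ = (-0.8204)(0.8762) + (0.5718)(0.4820)(-0.9998) = -0.9944, so φ₂ = -83.92°.
Δλ = atan2(sin θ sin δ cos φ₁, cos δ − sin φ₁ sin φ₂) = atan2(-0.0048, 0.0604) = -4.554°.
λ₂ = -93.839° − 4.554° = -98.39°.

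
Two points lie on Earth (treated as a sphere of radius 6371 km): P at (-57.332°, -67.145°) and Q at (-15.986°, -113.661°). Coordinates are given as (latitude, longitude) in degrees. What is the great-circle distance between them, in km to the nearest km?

Let φ₁ = -1.0006 rad, φ₂ = -0.2790 rad, and Δλ = -0.8119 rad.
cos c = sin φ₁ sin φ₂ + cos φ₁ cos φ₂ cos Δλ = (-0.8418)(-0.2754) + (0.5398)(0.9613)(0.6882) = 0.58892,
so c = arccos(0.58892) = 0.94108 rad.
Distance = R·c = 6371 × 0.9411 ≈ 5996 km.

5996 km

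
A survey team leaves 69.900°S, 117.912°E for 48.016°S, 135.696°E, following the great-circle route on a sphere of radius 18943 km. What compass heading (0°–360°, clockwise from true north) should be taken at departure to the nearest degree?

31°

Δλ = 17.784° = 0.3104 rad.
y = sin Δλ · cos φ₂ = (0.3054)(0.6689) = 0.2043
x = cos φ₁ sin φ₂ − sin φ₁ cos φ₂ cos Δλ = (0.3437)(-0.7433) − (-0.9391)(0.6689)(0.9522) = 0.3427
θ = atan2(y, x) = 30.80°, so the bearing is 31°.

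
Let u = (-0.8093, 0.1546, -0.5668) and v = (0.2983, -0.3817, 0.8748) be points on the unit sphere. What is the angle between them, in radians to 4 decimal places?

u·v = -0.7963; |u| = 1.0001, |v| = 1.0000.
cos θ = (u·v)/(|u||v|) = -0.7962, so θ = 2.4918 rad.

2.4918 rad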